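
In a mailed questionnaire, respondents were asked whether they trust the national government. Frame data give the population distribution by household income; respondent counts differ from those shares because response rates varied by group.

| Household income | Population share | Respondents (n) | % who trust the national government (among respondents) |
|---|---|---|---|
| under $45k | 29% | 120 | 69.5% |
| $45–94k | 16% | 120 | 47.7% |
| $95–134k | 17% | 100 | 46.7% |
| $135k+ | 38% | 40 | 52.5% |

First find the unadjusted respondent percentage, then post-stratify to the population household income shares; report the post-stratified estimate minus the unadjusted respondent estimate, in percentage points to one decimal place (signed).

Naive respondent-only estimate (weights = respondent counts):
  (120/380)×69.5 + (120/380)×47.7 + (100/380)×46.7 + (40/380)×52.5 = 54.8263%
Post-stratified estimate weights by population shares:
  0.29×69.5 + 0.16×47.7 + 0.17×46.7 + 0.38×52.5 = 55.676%
Difference = 55.676 − 54.8263 = 0.8497 pp.

+0.8 percentage points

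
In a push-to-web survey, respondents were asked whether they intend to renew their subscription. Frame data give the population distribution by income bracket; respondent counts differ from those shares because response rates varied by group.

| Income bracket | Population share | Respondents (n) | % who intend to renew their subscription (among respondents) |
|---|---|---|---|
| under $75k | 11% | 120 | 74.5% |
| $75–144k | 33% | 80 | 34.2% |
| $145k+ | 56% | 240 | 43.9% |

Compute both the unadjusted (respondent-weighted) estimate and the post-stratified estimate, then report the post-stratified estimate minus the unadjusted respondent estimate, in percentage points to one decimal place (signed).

Naive respondent-only estimate (weights = respondent counts):
  (120/440)×74.5 + (80/440)×34.2 + (240/440)×43.9 = 50.4818%
Reweighting by population income bracket shares:
  0.11×74.5 + 0.33×34.2 + 0.56×43.9 = 44.065%
Difference = 44.065 − 50.4818 = -6.4168 pp.

-6.4 percentage points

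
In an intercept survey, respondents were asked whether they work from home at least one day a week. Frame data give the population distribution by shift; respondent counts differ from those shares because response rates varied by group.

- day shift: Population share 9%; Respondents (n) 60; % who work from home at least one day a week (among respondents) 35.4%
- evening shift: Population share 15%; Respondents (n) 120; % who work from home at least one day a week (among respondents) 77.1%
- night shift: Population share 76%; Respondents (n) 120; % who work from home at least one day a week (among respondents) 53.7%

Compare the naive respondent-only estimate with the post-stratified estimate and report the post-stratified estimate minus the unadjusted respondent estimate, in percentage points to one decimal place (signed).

-3.8 percentage points

Naive respondent-only estimate (weights = respondent counts):
  (60/300)×35.4 + (120/300)×77.1 + (120/300)×53.7 = 59.4%
Post-stratifying to population shares instead:
  0.09×35.4 + 0.15×77.1 + 0.76×53.7 = 55.563%
Difference = 55.563 − 59.4 = -3.837 pp.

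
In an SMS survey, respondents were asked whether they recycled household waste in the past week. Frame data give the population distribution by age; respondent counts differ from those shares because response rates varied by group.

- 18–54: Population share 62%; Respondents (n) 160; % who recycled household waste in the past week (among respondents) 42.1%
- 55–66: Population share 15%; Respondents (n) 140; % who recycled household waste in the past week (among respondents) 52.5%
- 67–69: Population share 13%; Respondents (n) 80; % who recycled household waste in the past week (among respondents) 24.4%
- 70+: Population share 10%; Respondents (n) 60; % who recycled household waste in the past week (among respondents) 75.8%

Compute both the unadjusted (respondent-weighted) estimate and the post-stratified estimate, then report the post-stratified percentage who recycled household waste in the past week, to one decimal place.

Naive respondent-only estimate (weights = respondent counts):
  (160/440)×42.1 + (140/440)×52.5 + (80/440)×24.4 + (60/440)×75.8 = 46.7864%
Post-stratified estimate weights by population shares:
  0.62×42.1 + 0.15×52.5 + 0.13×24.4 + 0.1×75.8 = 44.729%

44.7%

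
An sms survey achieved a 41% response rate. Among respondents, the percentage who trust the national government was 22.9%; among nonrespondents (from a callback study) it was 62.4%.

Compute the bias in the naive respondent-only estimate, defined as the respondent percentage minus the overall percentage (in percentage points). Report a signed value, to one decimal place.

Nonresponse fraction = 1 − 0.41 = 0.59.
Bias = (nonresponse fraction) × (respondent percentage − nonrespondent percentage)
     = 0.59 × (22.9 − 62.4) = 0.59 × -39.5 = -23.305.

-23.3 percentage points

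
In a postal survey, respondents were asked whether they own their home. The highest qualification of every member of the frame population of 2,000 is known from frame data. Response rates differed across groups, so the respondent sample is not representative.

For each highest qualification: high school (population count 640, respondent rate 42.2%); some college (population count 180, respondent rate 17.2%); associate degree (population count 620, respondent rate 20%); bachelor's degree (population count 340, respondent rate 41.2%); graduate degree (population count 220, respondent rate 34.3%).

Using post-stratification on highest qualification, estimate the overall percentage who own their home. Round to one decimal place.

32.0%

Weight each group's respondent value by its population share:
  high school: (640/2,000) × 42.2 = 13.504
  some college: (180/2,000) × 17.2 = 1.548
  associate degree: (620/2,000) × 20 = 6.2
  bachelor's degree: (340/2,000) × 41.2 = 7.004
  graduate degree: (220/2,000) × 34.3 = 3.773
Post-stratified estimate = 32.029 → 32.0%.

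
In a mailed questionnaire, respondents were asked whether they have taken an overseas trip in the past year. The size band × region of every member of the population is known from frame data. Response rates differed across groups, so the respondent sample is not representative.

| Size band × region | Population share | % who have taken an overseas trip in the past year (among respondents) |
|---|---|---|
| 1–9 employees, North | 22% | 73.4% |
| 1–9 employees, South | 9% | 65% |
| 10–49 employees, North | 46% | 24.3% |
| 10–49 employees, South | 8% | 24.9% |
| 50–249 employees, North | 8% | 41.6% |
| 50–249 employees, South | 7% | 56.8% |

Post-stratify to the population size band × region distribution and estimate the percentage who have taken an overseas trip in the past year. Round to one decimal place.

Reweight to the known size band × region distribution:
  1–9 employees, North: 0.22 × 73.4 = 16.148
  1–9 employees, South: 0.09 × 65 = 5.85
  10–49 employees, North: 0.46 × 24.3 = 11.178
  10–49 employees, South: 0.08 × 24.9 = 1.992
  50–249 employees, North: 0.08 × 41.6 = 3.328
  50–249 employees, South: 0.07 × 56.8 = 3.976
Post-stratified estimate = 42.472 → 42.5%.

42.5%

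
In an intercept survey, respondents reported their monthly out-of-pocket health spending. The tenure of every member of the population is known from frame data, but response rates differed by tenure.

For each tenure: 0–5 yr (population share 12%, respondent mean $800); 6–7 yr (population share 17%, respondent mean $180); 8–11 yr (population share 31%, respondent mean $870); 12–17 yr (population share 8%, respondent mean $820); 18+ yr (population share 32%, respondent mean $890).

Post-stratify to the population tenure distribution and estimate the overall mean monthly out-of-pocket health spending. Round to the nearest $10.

Weight each group's respondent value by its population share:
  0–5 yr: 0.12 × 800 = 96
  6–7 yr: 0.17 × 180 = 30.6
  8–11 yr: 0.31 × 870 = 269.7
  12–17 yr: 0.08 × 820 = 65.6
  18+ yr: 0.32 × 890 = 284.8
Post-stratified estimate = 746.7 → $750.

$750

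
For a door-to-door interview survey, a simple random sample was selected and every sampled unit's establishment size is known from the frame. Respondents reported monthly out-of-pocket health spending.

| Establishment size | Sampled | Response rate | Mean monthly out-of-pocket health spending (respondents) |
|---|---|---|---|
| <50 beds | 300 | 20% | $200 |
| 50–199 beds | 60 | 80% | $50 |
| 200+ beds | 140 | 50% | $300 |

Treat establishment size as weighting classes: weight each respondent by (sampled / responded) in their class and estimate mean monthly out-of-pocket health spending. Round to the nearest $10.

Each respondent's weight = sampled/responded in their class; summing within a class gives n_sampled, so:
  <50 beds: 300 × 200 = 60,000
  50–199 beds: 60 × 50 = 3000
  200+ beds: 140 × 300 = 42,000
Adjusted estimate = 105,000 / 500 = 210 → $210.

$210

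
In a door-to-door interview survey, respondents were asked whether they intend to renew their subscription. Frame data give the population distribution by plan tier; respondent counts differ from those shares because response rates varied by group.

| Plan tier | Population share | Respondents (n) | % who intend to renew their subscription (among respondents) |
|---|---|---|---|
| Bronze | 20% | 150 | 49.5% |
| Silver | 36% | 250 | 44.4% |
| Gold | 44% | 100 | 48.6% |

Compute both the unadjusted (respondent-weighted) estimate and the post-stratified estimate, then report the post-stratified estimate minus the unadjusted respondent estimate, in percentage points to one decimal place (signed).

+0.5 percentage points

Naive respondent-only estimate (weights = respondent counts):
  (150/500)×49.5 + (250/500)×44.4 + (100/500)×48.6 = 46.77%
Post-stratified estimate weights by population shares:
  0.2×49.5 + 0.36×44.4 + 0.44×48.6 = 47.268%
Difference = 47.268 − 46.77 = 0.498 pp.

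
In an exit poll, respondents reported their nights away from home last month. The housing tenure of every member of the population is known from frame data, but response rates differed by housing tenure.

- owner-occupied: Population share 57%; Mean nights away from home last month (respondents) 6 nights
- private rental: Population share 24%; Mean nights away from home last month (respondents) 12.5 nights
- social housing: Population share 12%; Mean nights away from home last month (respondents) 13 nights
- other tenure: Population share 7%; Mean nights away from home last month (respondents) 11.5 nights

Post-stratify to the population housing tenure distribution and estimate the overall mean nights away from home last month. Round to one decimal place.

8.8

Post-stratification weights by population share, not respondent share:
  owner-occupied: 0.57 × 6 = 3.42
  private rental: 0.24 × 12.5 = 3
  social housing: 0.12 × 13 = 1.56
  other tenure: 0.07 × 11.5 = 0.805
Post-stratified estimate = 8.785 → 8.8.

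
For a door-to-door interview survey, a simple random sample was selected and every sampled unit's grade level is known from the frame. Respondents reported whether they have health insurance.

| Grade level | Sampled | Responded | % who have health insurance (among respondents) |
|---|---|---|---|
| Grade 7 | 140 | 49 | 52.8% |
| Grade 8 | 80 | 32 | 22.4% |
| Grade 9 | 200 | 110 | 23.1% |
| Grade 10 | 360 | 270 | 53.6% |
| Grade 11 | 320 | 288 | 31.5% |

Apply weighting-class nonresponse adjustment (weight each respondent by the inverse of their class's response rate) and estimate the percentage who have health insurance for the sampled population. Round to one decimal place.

39.3%

Class response rates: Grade 7 49/140 = 35%, Grade 8 32/80 = 40%, Grade 9 110/200 = 55%, Grade 10 270/360 = 75%, Grade 11 288/320 = 90%.
Weighting each respondent by the inverse class response rate inflates each class back to its sampled size, so the class weight is n_sampled:
  Grade 7: 140 × 52.8 = 7392
  Grade 8: 80 × 22.4 = 1792
  Grade 9: 200 × 23.1 = 4620
  Grade 10: 360 × 53.6 = 19,296
  Grade 11: 320 × 31.5 = 10,080
Adjusted estimate = 43,180 / 1,100 = 39.2545 → 39.3%.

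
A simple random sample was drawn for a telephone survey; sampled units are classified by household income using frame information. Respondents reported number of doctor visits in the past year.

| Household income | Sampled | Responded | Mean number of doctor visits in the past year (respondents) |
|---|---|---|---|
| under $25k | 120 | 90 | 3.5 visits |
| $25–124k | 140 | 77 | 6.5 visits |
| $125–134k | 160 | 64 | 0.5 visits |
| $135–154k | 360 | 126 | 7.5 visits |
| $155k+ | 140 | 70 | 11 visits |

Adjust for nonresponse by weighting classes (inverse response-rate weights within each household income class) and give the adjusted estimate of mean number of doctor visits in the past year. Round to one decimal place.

Class response rates: under $25k 90/120 = 75%, $25–124k 77/140 = 55%, $125–134k 64/160 = 40%, $135–154k 126/360 = 35%, $155k+ 70/140 = 50%.
Each respondent's weight = sampled/responded in their class; summing within a class gives n_sampled, so:
  under $25k: 120 × 3.5 = 420
  $25–124k: 140 × 6.5 = 910
  $125–134k: 160 × 0.5 = 80
  $135–154k: 360 × 7.5 = 2700
  $155k+: 140 × 11 = 1540
Adjusted estimate = 5650 / 920 = 6.1413 → 6.1.

6.1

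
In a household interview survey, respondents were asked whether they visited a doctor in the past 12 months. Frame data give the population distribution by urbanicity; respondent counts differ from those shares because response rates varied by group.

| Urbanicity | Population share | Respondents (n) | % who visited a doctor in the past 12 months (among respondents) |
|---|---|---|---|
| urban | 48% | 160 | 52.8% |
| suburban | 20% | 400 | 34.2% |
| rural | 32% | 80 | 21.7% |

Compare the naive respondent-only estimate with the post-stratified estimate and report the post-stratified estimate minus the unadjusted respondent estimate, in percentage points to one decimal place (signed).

+1.8 percentage points

Naive respondent-only estimate (weights = respondent counts):
  (160/640)×52.8 + (400/640)×34.2 + (80/640)×21.7 = 37.2875%
Reweighting by population urbanicity shares:
  0.48×52.8 + 0.2×34.2 + 0.32×21.7 = 39.128%
Difference = 39.128 − 37.2875 = 1.8405 pp.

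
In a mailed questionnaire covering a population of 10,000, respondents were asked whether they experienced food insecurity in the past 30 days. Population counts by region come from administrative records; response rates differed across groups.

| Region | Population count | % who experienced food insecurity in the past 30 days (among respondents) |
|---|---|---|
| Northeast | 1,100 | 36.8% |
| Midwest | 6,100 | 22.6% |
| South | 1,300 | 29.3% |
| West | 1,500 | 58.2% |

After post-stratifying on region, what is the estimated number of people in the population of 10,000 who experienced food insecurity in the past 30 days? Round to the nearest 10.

3,040

Estimated count per cell = population count × respondent percentage:
  Northeast: 1,100 × 36.8% = 404.8
  Midwest: 6,100 × 22.6% = 1378.6
  South: 1,300 × 29.3% = 380.9
  West: 1,500 × 58.2% = 873
Estimated total = 3037.3 → 3,040.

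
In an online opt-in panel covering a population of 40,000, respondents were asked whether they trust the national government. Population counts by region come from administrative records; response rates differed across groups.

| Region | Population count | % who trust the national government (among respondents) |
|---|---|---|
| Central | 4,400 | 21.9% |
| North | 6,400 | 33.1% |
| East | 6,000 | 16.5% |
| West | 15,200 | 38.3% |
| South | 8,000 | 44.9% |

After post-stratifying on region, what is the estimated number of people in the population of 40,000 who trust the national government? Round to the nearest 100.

13,500

Apply each group's respondent rate to its population count:
  Central: 4,400 × 21.9% = 963.6
  North: 6,400 × 33.1% = 2118.4
  East: 6,000 × 16.5% = 990
  West: 15,200 × 38.3% = 5821.6
  South: 8,000 × 44.9% = 3592
Estimated total = 13485.6 → 13,500.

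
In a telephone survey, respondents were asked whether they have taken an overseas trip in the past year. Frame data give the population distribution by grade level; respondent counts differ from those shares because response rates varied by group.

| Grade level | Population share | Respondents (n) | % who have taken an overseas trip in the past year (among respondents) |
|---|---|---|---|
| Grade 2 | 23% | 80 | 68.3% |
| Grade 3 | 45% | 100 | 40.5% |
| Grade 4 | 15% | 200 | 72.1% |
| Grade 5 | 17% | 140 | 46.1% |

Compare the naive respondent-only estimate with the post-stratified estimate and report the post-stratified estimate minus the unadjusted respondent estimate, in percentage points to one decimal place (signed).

-5.9 percentage points

Unadjusted (pooled respondent) estimate weights by respondent counts:
  (80/520)×68.3 + (100/520)×40.5 + (200/520)×72.1 + (140/520)×46.1 = 58.4385%
Post-stratifying to population shares instead:
  0.23×68.3 + 0.45×40.5 + 0.15×72.1 + 0.17×46.1 = 52.586%
Difference = 52.586 − 58.4385 = -5.8525 pp.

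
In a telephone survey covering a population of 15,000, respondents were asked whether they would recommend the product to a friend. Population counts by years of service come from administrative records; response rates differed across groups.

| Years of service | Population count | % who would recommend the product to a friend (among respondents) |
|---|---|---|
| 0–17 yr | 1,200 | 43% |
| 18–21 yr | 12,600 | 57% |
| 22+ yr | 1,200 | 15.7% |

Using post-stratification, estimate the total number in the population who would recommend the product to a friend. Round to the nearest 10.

7,890

Estimated count per cell = population count × respondent percentage:
  0–17 yr: 1,200 × 43% = 516
  18–21 yr: 12,600 × 57% = 7182
  22+ yr: 1,200 × 15.7% = 188.4
Estimated total = 7886.4 → 7,890.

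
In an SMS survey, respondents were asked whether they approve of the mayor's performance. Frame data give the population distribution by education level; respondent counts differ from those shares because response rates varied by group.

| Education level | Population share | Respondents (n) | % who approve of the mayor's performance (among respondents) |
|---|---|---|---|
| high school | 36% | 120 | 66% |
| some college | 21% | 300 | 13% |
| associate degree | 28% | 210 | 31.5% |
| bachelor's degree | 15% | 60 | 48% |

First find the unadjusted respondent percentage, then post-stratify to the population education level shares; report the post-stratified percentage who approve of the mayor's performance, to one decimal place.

42.5%

Without adjustment, the pooled respondent share is:
  (120/690)×66 + (300/690)×13 + (210/690)×31.5 + (60/690)×48 = 30.8913%
Reweighting by population education level shares:
  0.36×66 + 0.21×13 + 0.28×31.5 + 0.15×48 = 42.51%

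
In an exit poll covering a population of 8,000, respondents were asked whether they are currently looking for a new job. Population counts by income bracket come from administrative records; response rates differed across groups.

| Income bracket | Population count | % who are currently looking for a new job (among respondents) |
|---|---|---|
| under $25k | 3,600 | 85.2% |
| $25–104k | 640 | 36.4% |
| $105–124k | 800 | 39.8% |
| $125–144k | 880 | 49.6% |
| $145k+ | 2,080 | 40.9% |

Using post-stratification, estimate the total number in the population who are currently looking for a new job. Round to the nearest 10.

4,910

Each cell contributes its population count × the respondent rate:
  under $25k: 3,600 × 85.2% = 3067.2
  $25–104k: 640 × 36.4% = 232.96
  $105–124k: 800 × 39.8% = 318.4
  $125–144k: 880 × 49.6% = 436.48
  $145k+: 2,080 × 40.9% = 850.72
Estimated total = 4905.76 → 4,910.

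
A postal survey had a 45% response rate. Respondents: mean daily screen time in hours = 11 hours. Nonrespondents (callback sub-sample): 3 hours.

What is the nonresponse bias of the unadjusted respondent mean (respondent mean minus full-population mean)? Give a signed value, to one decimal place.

Nonresponse fraction = 1 − 0.45 = 0.55.
Bias = (nonresponse fraction) × (respondent mean − nonrespondent mean)
     = 0.55 × (11 − 3) = 0.55 × 8 = 4.4.

+4.4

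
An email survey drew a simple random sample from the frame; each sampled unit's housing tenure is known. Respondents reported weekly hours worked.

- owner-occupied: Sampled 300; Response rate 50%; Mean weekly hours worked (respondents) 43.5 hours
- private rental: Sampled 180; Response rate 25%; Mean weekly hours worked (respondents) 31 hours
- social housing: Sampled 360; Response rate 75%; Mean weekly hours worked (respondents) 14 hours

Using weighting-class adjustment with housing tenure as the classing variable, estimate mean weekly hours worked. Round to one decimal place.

Inverse-response-rate weighting restores each class to its sampled count, so class totals weight by n_sampled:
  owner-occupied: 300 × 43.5 = 13,050
  private rental: 180 × 31 = 5580
  social housing: 360 × 14 = 5040
Adjusted estimate = 23,670 / 840 = 28.1786 → 28.2.

28.2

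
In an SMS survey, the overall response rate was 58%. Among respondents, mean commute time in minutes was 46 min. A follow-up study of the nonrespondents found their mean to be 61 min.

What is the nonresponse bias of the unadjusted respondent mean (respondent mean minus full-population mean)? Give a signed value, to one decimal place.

-6.3

Nonresponse fraction = 1 − 0.58 = 0.42.
Bias = (nonresponse fraction) × (respondent mean − nonrespondent mean)
     = 0.42 × (46 − 61) = 0.42 × -15 = -6.3.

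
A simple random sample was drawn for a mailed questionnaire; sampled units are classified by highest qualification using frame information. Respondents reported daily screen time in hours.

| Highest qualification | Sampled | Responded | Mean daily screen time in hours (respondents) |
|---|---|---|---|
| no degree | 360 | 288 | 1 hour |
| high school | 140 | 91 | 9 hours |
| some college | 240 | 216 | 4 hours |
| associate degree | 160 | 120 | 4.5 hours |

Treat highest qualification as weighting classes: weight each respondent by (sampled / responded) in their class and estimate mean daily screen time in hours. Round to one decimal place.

Class response rates: no degree 288/360 = 80%, high school 91/140 = 65%, some college 216/240 = 90%, associate degree 120/160 = 75%.
Each respondent's weight = sampled/responded in their class; summing within a class gives n_sampled, so:
  no degree: 360 × 1 = 360
  high school: 140 × 9 = 1260
  some college: 240 × 4 = 960
  associate degree: 160 × 4.5 = 720
Adjusted estimate = 3300 / 900 = 3.66667 → 3.7.

3.7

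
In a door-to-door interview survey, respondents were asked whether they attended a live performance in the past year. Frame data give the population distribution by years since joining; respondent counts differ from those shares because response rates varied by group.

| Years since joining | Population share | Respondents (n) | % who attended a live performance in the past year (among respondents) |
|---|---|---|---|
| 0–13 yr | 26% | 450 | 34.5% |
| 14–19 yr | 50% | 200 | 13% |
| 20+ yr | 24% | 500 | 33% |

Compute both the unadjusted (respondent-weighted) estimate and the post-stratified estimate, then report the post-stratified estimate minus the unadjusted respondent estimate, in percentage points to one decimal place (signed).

-6.7 percentage points

Unadjusted (pooled respondent) estimate weights by respondent counts:
  (450/1150)×34.5 + (200/1150)×13 + (500/1150)×33 = 30.1087%
Post-stratifying to population shares instead:
  0.26×34.5 + 0.5×13 + 0.24×33 = 23.39%
Difference = 23.39 − 30.1087 = -6.7187 pp.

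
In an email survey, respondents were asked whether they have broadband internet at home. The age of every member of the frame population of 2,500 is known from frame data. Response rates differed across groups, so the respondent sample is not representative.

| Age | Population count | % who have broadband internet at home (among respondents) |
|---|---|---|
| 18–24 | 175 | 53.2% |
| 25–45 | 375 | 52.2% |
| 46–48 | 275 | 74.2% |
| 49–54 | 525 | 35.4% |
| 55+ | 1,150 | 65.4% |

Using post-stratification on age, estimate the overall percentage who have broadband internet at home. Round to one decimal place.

Each cell contributes population-share × respondent value:
  18–24: (175/2,500) × 53.2 = 3.724
  25–45: (375/2,500) × 52.2 = 7.83
  46–48: (275/2,500) × 74.2 = 8.162
  49–54: (525/2,500) × 35.4 = 7.434
  55+: (1,150/2,500) × 65.4 = 30.084
Post-stratified estimate = 57.234 → 57.2%.

57.2%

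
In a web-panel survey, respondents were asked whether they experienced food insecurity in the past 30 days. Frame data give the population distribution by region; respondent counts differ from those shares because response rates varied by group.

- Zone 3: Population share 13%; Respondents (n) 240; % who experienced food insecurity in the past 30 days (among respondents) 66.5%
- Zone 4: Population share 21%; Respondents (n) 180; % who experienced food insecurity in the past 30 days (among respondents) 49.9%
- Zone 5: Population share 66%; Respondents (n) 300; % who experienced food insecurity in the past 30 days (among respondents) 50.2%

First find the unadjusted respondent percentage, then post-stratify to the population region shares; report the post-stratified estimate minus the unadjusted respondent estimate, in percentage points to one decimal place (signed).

Naive respondent-only estimate (weights = respondent counts):
  (240/720)×66.5 + (180/720)×49.9 + (300/720)×50.2 = 55.5583%
Reweighting by population region shares:
  0.13×66.5 + 0.21×49.9 + 0.66×50.2 = 52.256%
Difference = 52.256 − 55.5583 = -3.3023 pp.

-3.3 percentage points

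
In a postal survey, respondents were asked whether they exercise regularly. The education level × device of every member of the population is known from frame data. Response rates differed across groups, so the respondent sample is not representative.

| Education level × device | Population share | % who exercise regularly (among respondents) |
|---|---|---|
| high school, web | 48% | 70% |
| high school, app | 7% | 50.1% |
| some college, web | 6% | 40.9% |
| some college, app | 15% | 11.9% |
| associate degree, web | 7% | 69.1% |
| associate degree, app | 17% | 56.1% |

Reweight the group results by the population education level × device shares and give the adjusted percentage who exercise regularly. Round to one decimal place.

55.7%

Reweight to the known education level × device distribution:
  high school, web: 0.48 × 70 = 33.6
  high school, app: 0.07 × 50.1 = 3.507
  some college, web: 0.06 × 40.9 = 2.454
  some college, app: 0.15 × 11.9 = 1.785
  associate degree, web: 0.07 × 69.1 = 4.837
  associate degree, app: 0.17 × 56.1 = 9.537
Post-stratified estimate = 55.72 → 55.7%.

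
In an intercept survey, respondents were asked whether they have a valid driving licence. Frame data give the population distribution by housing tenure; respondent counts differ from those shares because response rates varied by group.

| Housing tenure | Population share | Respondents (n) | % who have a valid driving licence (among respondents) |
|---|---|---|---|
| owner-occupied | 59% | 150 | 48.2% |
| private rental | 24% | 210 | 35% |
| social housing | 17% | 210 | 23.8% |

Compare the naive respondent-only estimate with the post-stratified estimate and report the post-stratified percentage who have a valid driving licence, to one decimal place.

40.9%

Without adjustment, the pooled respondent share is:
  (150/570)×48.2 + (210/570)×35 + (210/570)×23.8 = 34.3474%
Reweighting by population housing tenure shares:
  0.59×48.2 + 0.24×35 + 0.17×23.8 = 40.884%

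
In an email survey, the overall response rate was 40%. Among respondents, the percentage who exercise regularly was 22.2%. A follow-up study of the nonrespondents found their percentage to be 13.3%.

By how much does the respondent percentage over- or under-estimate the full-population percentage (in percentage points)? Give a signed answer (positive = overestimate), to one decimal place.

Nonresponse fraction = 1 − 0.4 = 0.6.
Bias = (nonresponse fraction) × (respondent percentage − nonrespondent percentage)
     = 0.6 × (22.2 − 13.3) = 0.6 × 8.9 = 5.34.

+5.3 percentage points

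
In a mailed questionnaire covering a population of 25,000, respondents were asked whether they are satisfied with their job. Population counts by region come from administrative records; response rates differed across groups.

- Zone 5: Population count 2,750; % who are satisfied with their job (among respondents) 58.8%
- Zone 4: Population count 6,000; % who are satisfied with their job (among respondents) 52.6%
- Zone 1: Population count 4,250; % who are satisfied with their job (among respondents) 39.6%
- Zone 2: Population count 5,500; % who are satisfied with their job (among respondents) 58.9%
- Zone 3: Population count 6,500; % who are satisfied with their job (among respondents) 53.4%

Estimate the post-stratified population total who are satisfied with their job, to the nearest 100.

13,200

Estimated count per cell = population count × respondent percentage:
  Zone 5: 2,750 × 58.8% = 1617
  Zone 4: 6,000 × 52.6% = 3156
  Zone 1: 4,250 × 39.6% = 1683
  Zone 2: 5,500 × 58.9% = 3239.5
  Zone 3: 6,500 × 53.4% = 3471
Estimated total = 13166.5 → 13,200.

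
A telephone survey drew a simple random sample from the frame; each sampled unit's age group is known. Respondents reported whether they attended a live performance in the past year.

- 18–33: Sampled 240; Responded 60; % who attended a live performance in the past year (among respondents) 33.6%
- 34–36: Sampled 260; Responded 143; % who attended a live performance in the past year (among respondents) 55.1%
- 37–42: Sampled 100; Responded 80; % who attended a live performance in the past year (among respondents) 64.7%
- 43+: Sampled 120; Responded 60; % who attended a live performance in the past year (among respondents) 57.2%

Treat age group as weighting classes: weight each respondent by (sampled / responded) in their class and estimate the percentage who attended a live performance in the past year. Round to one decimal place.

49.6%

Response rates by class: 18–33 60/240 = 25%, 34–36 143/260 = 55%, 37–42 80/100 = 80%, 43+ 60/120 = 50%.
Each respondent's weight = sampled/responded in their class; summing within a class gives n_sampled, so:
  18–33: 240 × 33.6 = 8064
  34–36: 260 × 55.1 = 14,326
  37–42: 100 × 64.7 = 6470
  43+: 120 × 57.2 = 6864
Adjusted estimate = 35,724 / 720 = 49.6167 → 49.6%.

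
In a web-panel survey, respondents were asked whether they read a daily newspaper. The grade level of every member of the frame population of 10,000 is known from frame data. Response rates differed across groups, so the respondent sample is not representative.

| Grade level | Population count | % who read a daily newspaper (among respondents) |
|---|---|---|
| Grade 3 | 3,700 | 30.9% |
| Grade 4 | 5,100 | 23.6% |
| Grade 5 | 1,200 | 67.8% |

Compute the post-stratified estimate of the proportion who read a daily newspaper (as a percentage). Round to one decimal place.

Post-stratification weights by population share, not respondent share:
  Grade 3: (3,700/10,000) × 30.9 = 11.433
  Grade 4: (5,100/10,000) × 23.6 = 12.036
  Grade 5: (1,200/10,000) × 67.8 = 8.136
Post-stratified estimate = 31.605 → 31.6%.

31.6%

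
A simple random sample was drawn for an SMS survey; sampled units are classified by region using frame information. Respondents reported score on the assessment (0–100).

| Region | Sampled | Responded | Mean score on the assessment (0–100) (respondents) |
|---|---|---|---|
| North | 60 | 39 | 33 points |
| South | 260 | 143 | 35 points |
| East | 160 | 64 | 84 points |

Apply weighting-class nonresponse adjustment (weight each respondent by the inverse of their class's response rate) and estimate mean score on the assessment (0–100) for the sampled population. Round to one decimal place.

51.1

Response rates by class: North 39/60 = 65%, South 143/260 = 55%, East 64/160 = 40%.
With weight = n_sampled/n_responded per class, the weighted class total is n_sampled:
  North: 60 × 33 = 1980
  South: 260 × 35 = 9100
  East: 160 × 84 = 13,440
Adjusted estimate = 24,520 / 480 = 51.0833 → 51.1.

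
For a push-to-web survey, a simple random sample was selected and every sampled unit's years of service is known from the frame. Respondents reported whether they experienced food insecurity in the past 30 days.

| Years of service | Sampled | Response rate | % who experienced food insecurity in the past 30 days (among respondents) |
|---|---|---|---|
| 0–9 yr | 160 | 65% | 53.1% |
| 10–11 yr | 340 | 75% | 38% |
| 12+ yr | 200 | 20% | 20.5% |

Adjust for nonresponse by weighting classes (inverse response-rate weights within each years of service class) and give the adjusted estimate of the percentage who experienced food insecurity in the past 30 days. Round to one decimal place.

36.5%

Weighting each respondent by the inverse class response rate inflates each class back to its sampled size, so the class weight is n_sampled:
  0–9 yr: 160 × 53.1 = 8496
  10–11 yr: 340 × 38 = 12,920
  12+ yr: 200 × 20.5 = 4100
Adjusted estimate = 25,516 / 700 = 36.4514 → 36.5%.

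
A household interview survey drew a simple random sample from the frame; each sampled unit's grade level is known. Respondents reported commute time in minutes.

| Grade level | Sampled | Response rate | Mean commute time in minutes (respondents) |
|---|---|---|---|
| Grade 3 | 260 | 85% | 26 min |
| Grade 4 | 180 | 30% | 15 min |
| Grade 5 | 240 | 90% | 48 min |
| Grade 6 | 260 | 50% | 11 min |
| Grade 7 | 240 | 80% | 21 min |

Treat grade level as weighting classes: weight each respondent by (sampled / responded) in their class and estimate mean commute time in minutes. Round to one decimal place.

Weighting each respondent by the inverse class response rate inflates each class back to its sampled size, so the class weight is n_sampled:
  Grade 3: 260 × 26 = 6760
  Grade 4: 180 × 15 = 2700
  Grade 5: 240 × 48 = 11,520
  Grade 6: 260 × 11 = 2860
  Grade 7: 240 × 21 = 5040
Adjusted estimate = 28,880 / 1,180 = 24.4746 → 24.5.

24.5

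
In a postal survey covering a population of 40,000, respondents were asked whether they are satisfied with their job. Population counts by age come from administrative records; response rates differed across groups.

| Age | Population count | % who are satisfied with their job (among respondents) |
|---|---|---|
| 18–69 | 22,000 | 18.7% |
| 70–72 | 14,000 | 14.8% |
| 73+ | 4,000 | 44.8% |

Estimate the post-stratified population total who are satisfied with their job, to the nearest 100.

Apply each group's respondent rate to its population count:
  18–69: 22,000 × 18.7% = 4114
  70–72: 14,000 × 14.8% = 2072
  73+: 4,000 × 44.8% = 1792
Estimated total = 7978 → 8,000.

8,000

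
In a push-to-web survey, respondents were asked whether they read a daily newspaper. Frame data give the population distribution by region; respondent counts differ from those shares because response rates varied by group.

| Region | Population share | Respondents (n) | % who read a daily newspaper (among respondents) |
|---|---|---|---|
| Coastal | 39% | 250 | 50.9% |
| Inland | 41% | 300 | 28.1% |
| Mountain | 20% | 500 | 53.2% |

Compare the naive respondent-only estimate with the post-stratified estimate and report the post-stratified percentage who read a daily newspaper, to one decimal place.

Without adjustment, the pooled respondent share is:
  (250/1050)×50.9 + (300/1050)×28.1 + (500/1050)×53.2 = 45.481%
Reweighting by population region shares:
  0.39×50.9 + 0.41×28.1 + 0.2×53.2 = 42.012%

42.0%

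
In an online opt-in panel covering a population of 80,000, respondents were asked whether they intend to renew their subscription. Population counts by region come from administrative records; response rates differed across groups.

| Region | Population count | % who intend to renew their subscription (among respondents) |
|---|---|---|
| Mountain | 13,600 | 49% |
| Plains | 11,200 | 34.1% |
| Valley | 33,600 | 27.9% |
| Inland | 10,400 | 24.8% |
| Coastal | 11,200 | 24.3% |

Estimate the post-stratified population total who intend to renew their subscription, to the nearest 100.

25,200

Estimated count per cell = population count × respondent percentage:
  Mountain: 13,600 × 49% = 6664
  Plains: 11,200 × 34.1% = 3819.2
  Valley: 33,600 × 27.9% = 9374.4
  Inland: 10,400 × 24.8% = 2579.2
  Coastal: 11,200 × 24.3% = 2721.6
Estimated total = 25158.4 → 25,200.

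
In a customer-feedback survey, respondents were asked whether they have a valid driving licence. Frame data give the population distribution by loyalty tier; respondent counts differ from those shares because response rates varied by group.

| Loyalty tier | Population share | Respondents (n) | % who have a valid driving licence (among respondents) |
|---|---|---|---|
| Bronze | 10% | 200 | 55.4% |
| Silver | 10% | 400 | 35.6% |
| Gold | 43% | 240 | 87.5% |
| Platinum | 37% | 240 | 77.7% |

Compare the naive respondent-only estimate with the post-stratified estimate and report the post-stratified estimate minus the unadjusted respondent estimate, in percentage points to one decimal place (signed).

+15.3 percentage points

Without adjustment, the pooled respondent share is:
  (200/1080)×55.4 + (400/1080)×35.6 + (240/1080)×87.5 + (240/1080)×77.7 = 60.1556%
Post-stratified estimate weights by population shares:
  0.1×55.4 + 0.1×35.6 + 0.43×87.5 + 0.37×77.7 = 75.474%
Difference = 75.474 − 60.1556 = 15.3184 pp.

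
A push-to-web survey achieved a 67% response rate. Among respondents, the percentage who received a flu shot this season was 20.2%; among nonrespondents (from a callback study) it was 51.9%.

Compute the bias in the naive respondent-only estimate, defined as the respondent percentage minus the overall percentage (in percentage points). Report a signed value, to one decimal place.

-10.5 percentage points

Nonresponse fraction = 1 − 0.67 = 0.33.
Bias = (nonresponse fraction) × (respondent percentage − nonrespondent percentage)
     = 0.33 × (20.2 − 51.9) = 0.33 × -31.7 = -10.461.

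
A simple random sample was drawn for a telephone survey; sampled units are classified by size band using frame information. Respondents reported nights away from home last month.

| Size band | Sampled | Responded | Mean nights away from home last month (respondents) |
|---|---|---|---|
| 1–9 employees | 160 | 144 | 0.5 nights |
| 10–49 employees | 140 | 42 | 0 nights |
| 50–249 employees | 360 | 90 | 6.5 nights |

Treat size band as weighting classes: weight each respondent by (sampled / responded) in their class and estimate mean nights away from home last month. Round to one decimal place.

3.7

Response rates by class: 1–9 employees 144/160 = 90%, 10–49 employees 42/140 = 30%, 50–249 employees 90/360 = 25%.
Weighting each respondent by the inverse class response rate inflates each class back to its sampled size, so the class weight is n_sampled:
  1–9 employees: 160 × 0.5 = 80
  10–49 employees: 140 × 0 = 0
  50–249 employees: 360 × 6.5 = 2340
Adjusted estimate = 2420 / 660 = 3.66667 → 3.7.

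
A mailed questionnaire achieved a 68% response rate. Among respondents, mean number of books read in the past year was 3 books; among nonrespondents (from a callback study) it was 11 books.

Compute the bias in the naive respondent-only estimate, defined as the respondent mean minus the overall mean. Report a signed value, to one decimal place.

Nonresponse fraction = 1 − 0.68 = 0.32.
Bias = (nonresponse fraction) × (respondent mean − nonrespondent mean)
     = 0.32 × (3 − 11) = 0.32 × -8 = -2.56.

-2.6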